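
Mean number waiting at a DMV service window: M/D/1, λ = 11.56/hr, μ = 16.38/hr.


ρ = 11.56/16.38 = 0.7057
M/D/1: Lq = ρ²/(2(1−ρ)) = 0.4981/(2·0.2943) = 0.84630

Final: 0.84630


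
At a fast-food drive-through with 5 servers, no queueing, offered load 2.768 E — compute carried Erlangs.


B(5,2.768) = 0.090674 (Erlang-B)
Carried load = a(1 − B) = 2.768·(1 − 0.090674) = 2.768·0.909326 = 2.5170 E

Final: 2.5170 Erlangs


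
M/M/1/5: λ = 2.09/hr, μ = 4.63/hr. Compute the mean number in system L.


ρ = 2.09/4.63 = 0.4514
L = ρ[1 − (K+1)ρ^K + Kρ^(K+1)] / [(1−ρ)(1−ρ^(K+1))]
Numerator: 0.4514·(1 − 6·0.018742 + 5·0.008460) = 0.419737
Denominator: (0.5486)·(0.991540) = 0.543955
L = 0.419737/0.543955 = 0.7716

Final: 0.7716


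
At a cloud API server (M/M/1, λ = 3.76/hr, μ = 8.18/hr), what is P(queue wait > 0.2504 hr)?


ρ = 3.76/8.18 = 0.4597
P(Wq > t) = ρ·e^{−(μ−λ)t} = 0.4597·e^{−1.1068}
= 0.4597·0.330626 = 0.151975

Final: 0.151975


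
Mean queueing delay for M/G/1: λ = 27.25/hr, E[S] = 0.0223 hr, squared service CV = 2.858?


ρ = λ·E[S] = 27.25·0.0223 = 0.6077
E[S²] = E[S]²(1+C_s²) = 0.0223²·(1+2.858) = 0.001919
Wq = λ·E[S²]/(2(1−ρ)) = 27.25·0.001919/(2·0.3923) = 0.06663 hr

Final: 0.06663 hr


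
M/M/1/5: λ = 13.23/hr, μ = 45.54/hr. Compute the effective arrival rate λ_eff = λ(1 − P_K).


ρ = 0.2905; P_K = (1−ρ)ρ^5/(1−ρ^6) = 0.001469
λ_eff = λ(1 − P_K) = 13.23·(1 − 0.001469) = 13.23·0.998531 = 13.2106 /hr

Final: 13.2106 /hr


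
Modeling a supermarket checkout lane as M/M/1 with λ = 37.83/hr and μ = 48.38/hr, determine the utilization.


ρ = λ/μ = 37.83/48.38 = 0.7819

Final: 0.7819


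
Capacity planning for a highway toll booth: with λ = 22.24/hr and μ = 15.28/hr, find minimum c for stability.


Stability requires cμ > λ ⇔ c > λ/μ.
λ/μ = 22.24/15.28 = 1.4555
Minimum integer c = ⌊1.4555⌋ + 1 = 2
Check: 2·15.28 = 30.56 > 22.24, while 1·15.28 = 15.28 ≤ 22.24

Final: 2 servers


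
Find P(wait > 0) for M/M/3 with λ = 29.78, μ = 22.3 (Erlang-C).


a = λ/μ = 1.3354; ρ = a/3 = 0.4451
P₀ = 0.253648 (from M/M/c formula)
C(c,a) = [a^c/(c!(1−ρ))]·P₀ = [2.38155/(6·0.5549)]·0.253648
= 0.71536·0.253648 = 0.181450

Final: 0.181450


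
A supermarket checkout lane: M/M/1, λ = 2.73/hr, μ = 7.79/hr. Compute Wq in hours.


ρ = 2.73/7.79 = 0.3504
Wq = ρ/(μ−λ) = 0.3504/(7.79 − 2.73) = 0.3504/5.06 = 0.06926 hr

Final: 0.06926 hr


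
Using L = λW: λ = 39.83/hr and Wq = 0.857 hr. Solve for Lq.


Lq = λWq = 39.83·0.857 = 34.1343

Final: 34.1343


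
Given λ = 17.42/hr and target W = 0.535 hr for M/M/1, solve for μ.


W = 1/(μ−λ) ⇒ μ − λ = 1/W = 1/0.535 = 1.8692
μ = λ + 1/W = 17.42 + 1.8692 = 19.2892 per hr

Final: 19.2892 /hr


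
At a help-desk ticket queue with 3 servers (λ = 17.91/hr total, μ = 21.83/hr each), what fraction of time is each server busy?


ρ = λ/(cμ) = 17.91/(3·21.83) = 17.91/65.49 = 0.2735

Final: 0.2735


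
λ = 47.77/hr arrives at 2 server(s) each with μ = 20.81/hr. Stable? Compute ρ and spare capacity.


Total capacity cμ = 2·20.81 = 41.62/hr
ρ = λ/(cμ) = 47.77/41.62 = 1.1478
Stable ⇔ ρ < 1: NO
Spare capacity = cμ − λ = 41.62 − 47.77 = -6.15/hr

Final: ρ = 1.1478; unstable; margin = -6.15/hr


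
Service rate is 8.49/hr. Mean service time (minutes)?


Mean service time = 1/μ = 1/8.49 hour = 0.11779 hour
In minutes: 0.11779 × 60 = 7.0671 min

Final: 7.0671 min


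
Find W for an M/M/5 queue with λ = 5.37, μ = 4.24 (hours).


a = 1.2665; ρ = 0.2533; P₀ = 0.281635
Lq = P₀·a^c·ρ/(c!(1−ρ)²) = 0.003475
Wq = Lq/λ = 0.003475/5.37 = 0.0006470 hr
W = Wq + 1/μ = 0.0006470 + 0.23585 = 0.23650 hr

Final: 0.23650 hr


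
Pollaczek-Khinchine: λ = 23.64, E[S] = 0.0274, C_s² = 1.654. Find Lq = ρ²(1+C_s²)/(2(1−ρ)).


ρ = λ·E[S] = 23.64·0.0274 = 0.6477
Lq = ρ²(1+C_s²)/(2(1−ρ)) = 0.4196·(1+1.654)/(2·0.3523)
= 0.4196·2.6540/0.7045 = 1.58052

Final: 1.58052


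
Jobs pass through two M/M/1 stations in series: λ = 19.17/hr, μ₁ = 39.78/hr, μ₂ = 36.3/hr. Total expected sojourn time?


Each node sees arrival rate λ = 19.17/hr (tandem ⇒ throughput preserved).
W₁ = 1/(μ₁−λ) = 1/(39.78−19.17) = 0.04852 hr
W₂ = 1/(μ₂−λ) = 1/(36.3−19.17) = 0.05838 hr
W_total = W₁ + W₂ = 0.04852 + 0.05838 = 0.10690 hr

Final: 0.10690 hr


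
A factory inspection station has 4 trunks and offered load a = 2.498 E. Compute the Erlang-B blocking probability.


B(c,a) = (a^c/c!) / Σ_{k=0}^{c} a^k/k!
a^4/4! = 1.622402
Σ terms (k=0..4): 1.00000 + 2.49800 + 3.12000 + 2.59792 + 1.62240 = 10.838326
B = 1.622402/10.838326 = 0.149691

Final: 0.149691


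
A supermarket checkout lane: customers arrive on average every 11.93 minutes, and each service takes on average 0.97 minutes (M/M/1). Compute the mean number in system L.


λ = 60/11.93 = 5.0293 /hr
μ = 60/0.97 = 61.8557 /hr
ρ = λ/μ = 5.0293/61.8557 = 0.08131
L = ρ/(1−ρ) = 0.08131/0.9187 = 0.08850

Final: 0.08850


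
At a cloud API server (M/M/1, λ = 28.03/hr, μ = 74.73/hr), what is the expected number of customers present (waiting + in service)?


ρ = λ/μ = 28.03/74.73 = 0.3751
L = ρ/(1−ρ) = 0.3751/(1 − 0.3751) = 0.3751/0.6249 = 0.6002

Final: 0.6002


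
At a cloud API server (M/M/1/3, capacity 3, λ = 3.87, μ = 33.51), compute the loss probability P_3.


ρ = λ/μ = 3.87/33.51 = 0.1155
P_K = (1−ρ)ρ^K/(1−ρ^(K+1)) = (0.8845·0.001540)/(1 − 0.0001779)
= 0.001362/0.999822 = 0.001363

Final: 0.001363


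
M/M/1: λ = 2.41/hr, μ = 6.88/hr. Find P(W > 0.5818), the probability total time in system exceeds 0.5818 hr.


W ~ Exponential(μ−λ) for M/M/1.
μ − λ = 6.88 − 2.41 = 4.4700
P(W > t) = e^{−(μ−λ)t} = e^{−2.6006} = 0.074226

Final: 0.074226


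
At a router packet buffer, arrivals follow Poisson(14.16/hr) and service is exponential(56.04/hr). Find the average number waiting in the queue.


ρ = 14.16/56.04 = 0.2527
Lq = ρ²/(1−ρ) = 0.06385/0.7473 = 0.08543

Final: 0.08543


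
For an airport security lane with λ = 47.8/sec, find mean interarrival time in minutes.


Mean interarrival time = 1/λ = 1/47.8 second = 0.02092 second
In minutes: 0.02092 × 0.0166667 = 0.0003487 min

Final: 0.0003487 min


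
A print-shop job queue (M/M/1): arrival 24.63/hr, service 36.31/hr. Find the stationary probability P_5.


ρ = 24.63/36.31 = 0.6783
P_n = (1−ρ)·ρ^n = (1 − 0.6783)·0.6783^5 = 0.3217·0.143612 = 0.046196

Final: 0.046196


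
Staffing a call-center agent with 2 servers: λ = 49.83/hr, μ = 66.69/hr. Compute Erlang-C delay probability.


a = λ/μ = 0.7472; ρ = a/2 = 0.3736
P₀ = 0.456034 (from M/M/c formula)
C(c,a) = [a^c/(c!(1−ρ))]·P₀ = [0.55829/(2·0.6264)]·0.456034
= 0.44563·0.456034 = 0.203223

Final: 0.203223


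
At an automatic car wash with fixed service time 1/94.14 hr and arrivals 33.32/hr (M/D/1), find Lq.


ρ = 33.32/94.14 = 0.3539
M/D/1: Lq = ρ²/(2(1−ρ)) = 0.1253/(2·0.6461) = 0.09695

Final: 0.09695


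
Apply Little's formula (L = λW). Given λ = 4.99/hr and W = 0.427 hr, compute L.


L = λW = 4.99·0.427 = 2.1307

Final: 2.1307


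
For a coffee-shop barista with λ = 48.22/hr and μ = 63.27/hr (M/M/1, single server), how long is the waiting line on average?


ρ = 48.22/63.27 = 0.7621
Lq = ρ²/(1−ρ) = 0.5808/0.2379 = 2.4419

Final: 2.4419


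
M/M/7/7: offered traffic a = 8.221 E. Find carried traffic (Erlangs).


B(7,8.221) = 0.320492 (Erlang-B)
Carried load = a(1 − B) = 8.221·(1 − 0.320492) = 8.221·0.679508 = 5.5862 E

Final: 5.5862 Erlangs


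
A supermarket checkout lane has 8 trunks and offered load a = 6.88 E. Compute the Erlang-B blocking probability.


B(c,a) = (a^c/c!) / Σ_{k=0}^{c} a^k/k!
a^8/8! = 124.505054
Σ terms (k=0..8): 1.00000 + 6.88000 + 23.66720 + 54.27678 + 93.35606 + 128.45794 + 147.29844 + 144.77332 + 124.50505 = 724.214784
B = 124.505054/724.214784 = 0.171917

Final: 0.171917


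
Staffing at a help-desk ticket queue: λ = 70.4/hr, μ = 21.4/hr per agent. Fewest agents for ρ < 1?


Stability requires cμ > λ ⇔ c > λ/μ.
λ/μ = 70.4/21.4 = 3.2897
Minimum integer c = ⌊3.2897⌋ + 1 = 4
Check: 4·21.4 = 85.60 > 70.4, while 3·21.4 = 64.20 ≤ 70.4

Final: 4 servers


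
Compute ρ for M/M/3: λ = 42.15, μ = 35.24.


ρ = λ/(cμ) = 42.15/(3·35.24) = 42.15/105.72 = 0.3987

Final: 0.3987


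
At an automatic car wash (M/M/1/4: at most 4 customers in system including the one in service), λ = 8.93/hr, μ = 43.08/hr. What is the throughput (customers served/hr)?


ρ = 0.2073; P_K = (1−ρ)ρ^4/(1−ρ^5) = 0.001464
λ_eff = λ(1 − P_K) = 8.93·(1 − 0.001464) = 8.93·0.998536 = 8.9169 /hr

Final: 8.9169 /hr


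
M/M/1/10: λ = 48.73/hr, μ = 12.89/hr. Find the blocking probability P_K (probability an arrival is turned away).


ρ = λ/μ = 48.73/12.89 = 3.7804
P_K = (1−ρ)ρ^K/(1−ρ^(K+1)) = (-2.7804·596258.990241)/(1 − 2254127.276527)
= -1657868.286287/-2254126.276527 = 0.735482

Final: 0.735482


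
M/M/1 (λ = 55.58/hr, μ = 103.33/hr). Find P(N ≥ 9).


ρ = 55.58/103.33 = 0.5379
P(N ≥ n) = ρ^n = 0.5379^9 = 0.003769

Final: 0.003769


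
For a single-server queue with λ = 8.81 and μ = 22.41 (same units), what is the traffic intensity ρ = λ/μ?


ρ = λ/μ = 8.81/22.41 = 0.3931

Final: 0.3931


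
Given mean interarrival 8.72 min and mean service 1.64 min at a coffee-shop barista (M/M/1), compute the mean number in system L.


λ = 60/8.72 = 6.8807 /hr
μ = 60/1.64 = 36.5854 /hr
ρ = λ/μ = 6.8807/36.5854 = 0.1881
L = ρ/(1−ρ) = 0.1881/0.8119 = 0.2316

Final: 0.2316


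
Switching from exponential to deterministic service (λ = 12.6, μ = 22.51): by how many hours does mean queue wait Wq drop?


ρ = 12.6/22.51 = 0.5598
Wq(M/M/1) = ρ/(μ−λ) = 0.5598/9.91 = 0.05648 hr
Wq(M/D/1) = ρ/(2(μ−λ)) = 0.02824 hr
Savings = 0.05648 − 0.02824 = 0.02824 hr

Final: 0.02824 hr


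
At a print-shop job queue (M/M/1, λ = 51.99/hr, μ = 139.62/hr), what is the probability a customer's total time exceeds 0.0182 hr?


W ~ Exponential(μ−λ) for M/M/1.
μ − λ = 139.62 − 51.99 = 87.6300
P(W > t) = e^{−(μ−λ)t} = e^{−1.5949} = 0.202936

Final: 0.202936


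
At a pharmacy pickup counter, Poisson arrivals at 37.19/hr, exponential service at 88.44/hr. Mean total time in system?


W = 1/(μ−λ) = 1/(88.44 − 37.19) = 1/51.25 = 0.01951 hr

Final: 0.01951 hr


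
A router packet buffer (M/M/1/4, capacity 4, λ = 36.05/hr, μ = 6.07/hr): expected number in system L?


ρ = 36.05/6.07 = 5.9390
L = ρ[1 − (K+1)ρ^K + Kρ^(K+1)] / [(1−ρ)(1−ρ^(K+1))]
Numerator: 5.9390·(1 − 5·1244.131574 + 4·7388.952759) = 138594.451659
Denominator: (-4.9390)·(-7387.952759) = 36489.427299
L = 138594.451659/36489.427299 = 3.7982

Final: 3.7982


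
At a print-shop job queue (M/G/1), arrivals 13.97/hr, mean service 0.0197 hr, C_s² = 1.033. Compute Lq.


ρ = λ·E[S] = 13.97·0.0197 = 0.2752
Lq = ρ²(1+C_s²)/(2(1−ρ)) = 0.07574·(1+1.033)/(2·0.7248)
= 0.07574·2.0330/1.4496 = 0.10622

Final: 0.10622


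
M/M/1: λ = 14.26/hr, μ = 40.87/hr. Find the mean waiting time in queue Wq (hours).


ρ = 14.26/40.87 = 0.3489
Wq = ρ/(μ−λ) = 0.3489/(40.87 − 14.26) = 0.3489/26.61 = 0.01311 hr

Final: 0.01311 hr


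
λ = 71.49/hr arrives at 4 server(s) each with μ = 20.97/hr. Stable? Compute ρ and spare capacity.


Total capacity cμ = 4·20.97 = 83.88/hr
ρ = λ/(cμ) = 71.49/83.88 = 0.8523
Stable ⇔ ρ < 1: YES
Spare capacity = cμ − λ = 83.88 − 71.49 = 12.39/hr

Final: ρ = 0.8523; stable; margin = 12.39/hr


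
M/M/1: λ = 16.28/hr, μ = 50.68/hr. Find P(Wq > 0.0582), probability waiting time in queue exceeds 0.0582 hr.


ρ = 16.28/50.68 = 0.3212
P(Wq > t) = ρ·e^{−(μ−λ)t} = 0.3212·e^{−2.0021}
= 0.3212·0.135054 = 0.043384

Final: 0.043384


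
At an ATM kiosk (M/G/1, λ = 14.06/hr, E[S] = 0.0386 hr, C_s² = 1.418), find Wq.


ρ = λ·E[S] = 14.06·0.0386 = 0.5427
E[S²] = E[S]²(1+C_s²) = 0.0386²·(1+1.418) = 0.003603
Wq = λ·E[S²]/(2(1−ρ)) = 14.06·0.003603/(2·0.4573) = 0.05539 hr

Final: 0.05539 hr


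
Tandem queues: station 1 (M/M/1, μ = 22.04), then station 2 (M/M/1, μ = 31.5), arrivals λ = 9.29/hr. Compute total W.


Each node sees arrival rate λ = 9.29/hr (tandem ⇒ throughput preserved).
W₁ = 1/(μ₁−λ) = 1/(22.04−9.29) = 0.07843 hr
W₂ = 1/(μ₂−λ) = 1/(31.5−9.29) = 0.04502 hr
W_total = W₁ + W₂ = 0.07843 + 0.04502 = 0.12346 hr

Final: 0.12346 hr


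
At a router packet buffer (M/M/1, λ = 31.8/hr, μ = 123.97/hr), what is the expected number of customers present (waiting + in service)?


ρ = λ/μ = 31.8/123.97 = 0.2565
L = ρ/(1−ρ) = 0.2565/(1 − 0.2565) = 0.2565/0.7435 = 0.3450

Final: 0.3450


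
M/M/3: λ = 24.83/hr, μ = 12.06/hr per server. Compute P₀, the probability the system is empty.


a = λ/μ = 24.83/12.06 = 2.0589; ρ = a/c = 0.6863
Σ_{k=0}^{2} a^k/k! (terms k=0..2) = 1.00000 + 2.05887 + 2.11948 = 5.17835
Tail: a^3/(3!(1−ρ)) = 8.72747/(6·0.3137) = 4.63671
P₀ = 1/(5.17835 + 4.63671) = 1/9.81506 = 0.101884

Final: 0.101884


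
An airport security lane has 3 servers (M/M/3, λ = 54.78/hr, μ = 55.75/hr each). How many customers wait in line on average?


a = λ/μ = 0.9826; ρ = a/3 = 0.3275
P₀ = 0.370304
Lq = P₀·a^c·ρ / (c!·(1−ρ)²) = 0.370304·0.94871·0.3275/(6·0.45221)
= 0.04241

Final: 0.04241


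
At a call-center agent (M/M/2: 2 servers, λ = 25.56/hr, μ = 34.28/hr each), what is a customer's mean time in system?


a = 0.7456; ρ = 0.3728; P₀ = 0.456864
Lq = P₀·a^c·ρ/(c!(1−ρ)²) = 0.12036
Wq = Lq/λ = 0.12036/25.56 = 0.004709 hr
W = Wq + 1/μ = 0.004709 + 0.02917 = 0.03388 hr

Final: 0.03388 hr


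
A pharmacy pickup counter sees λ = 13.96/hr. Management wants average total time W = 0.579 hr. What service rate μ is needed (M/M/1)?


W = 1/(μ−λ) ⇒ μ − λ = 1/W = 1/0.579 = 1.7271
μ = λ + 1/W = 13.96 + 1.7271 = 15.6871 per hr

Final: 15.6871 /hr


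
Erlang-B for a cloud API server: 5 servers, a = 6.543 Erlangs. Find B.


B(c,a) = (a^c/c!) / Σ_{k=0}^{c} a^k/k!
a^5/5! = 99.931718
Σ terms (k=0..5): 1.00000 + 6.54300 + 21.40542 + 46.68523 + 76.36537 + 99.93172 = 251.930740
B = 99.931718/251.930740 = 0.396663

Final: 0.396663


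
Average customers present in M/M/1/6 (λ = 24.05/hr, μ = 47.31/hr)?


ρ = 24.05/47.31 = 0.5083
L = ρ[1 − (K+1)ρ^K + Kρ^(K+1)] / [(1−ρ)(1−ρ^(K+1))]
Numerator: 0.5083·(1 − 7·0.017257 + 6·0.008773) = 0.473698
Denominator: (0.4917)·(0.991227) = 0.487338
L = 0.473698/0.487338 = 0.9720

Final: 0.9720


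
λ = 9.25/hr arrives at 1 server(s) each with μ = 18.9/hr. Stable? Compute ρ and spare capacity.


Total capacity cμ = 1·18.9 = 18.90/hr
ρ = λ/(cμ) = 9.25/18.90 = 0.4894
Stable ⇔ ρ < 1: YES
Spare capacity = cμ − λ = 18.90 − 9.25 = 9.65/hr

Final: ρ = 0.4894; stable; margin = 9.65/hr


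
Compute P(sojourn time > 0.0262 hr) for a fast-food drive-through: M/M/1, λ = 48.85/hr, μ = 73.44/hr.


W ~ Exponential(μ−λ) for M/M/1.
μ − λ = 73.44 − 48.85 = 24.5900
P(W > t) = e^{−(μ−λ)t} = e^{−0.6443} = 0.525052

Final: 0.525052


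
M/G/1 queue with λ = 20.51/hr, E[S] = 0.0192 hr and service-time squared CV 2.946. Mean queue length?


ρ = λ·E[S] = 20.51·0.0192 = 0.3938
Lq = ρ²(1+C_s²)/(2(1−ρ)) = 0.1551·(1+2.946)/(2·0.6062)
= 0.1551·3.9460/1.2124 = 0.50471

Final: 0.50471


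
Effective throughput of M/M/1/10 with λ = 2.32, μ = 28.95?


ρ = 0.08014; P_K = (1−ρ)ρ^10/(1−ρ^11) = 1.005e-11
λ_eff = λ(1 − P_K) = 2.32·(1 − 1.005e-11) = 2.32·1.000000 = 2.3200 /hr

Final: 2.3200 /hr


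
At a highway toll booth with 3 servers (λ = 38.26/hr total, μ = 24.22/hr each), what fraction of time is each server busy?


ρ = λ/(cμ) = 38.26/(3·24.22) = 38.26/72.66 = 0.5266

Final: 0.5266


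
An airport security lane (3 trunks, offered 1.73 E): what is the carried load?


B(3,1.73) = 0.169559 (Erlang-B)
Carried load = a(1 − B) = 1.73·(1 − 0.169559) = 1.73·0.830441 = 1.4367 E

Final: 1.4367 Erlangs


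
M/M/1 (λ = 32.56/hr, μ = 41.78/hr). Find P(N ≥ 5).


ρ = 32.56/41.78 = 0.7793
P(N ≥ n) = ρ^n = 0.7793^5 = 0.287462

Final: 0.287462


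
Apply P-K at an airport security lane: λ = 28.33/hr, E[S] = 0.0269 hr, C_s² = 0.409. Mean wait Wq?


ρ = λ·E[S] = 28.33·0.0269 = 0.7621
E[S²] = E[S]²(1+C_s²) = 0.0269²·(1+0.409) = 0.001020
Wq = λ·E[S²]/(2(1−ρ)) = 28.33·0.001020/(2·0.2379) = 0.06070 hr

Final: 0.06070 hr


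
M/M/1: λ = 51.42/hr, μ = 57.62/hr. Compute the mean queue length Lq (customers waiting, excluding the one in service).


ρ = 51.42/57.62 = 0.8924
Lq = ρ²/(1−ρ) = 0.7964/0.1076 = 7.4011

Final: 7.4011


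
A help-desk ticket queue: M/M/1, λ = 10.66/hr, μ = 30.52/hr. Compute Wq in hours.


ρ = 10.66/30.52 = 0.3493
Wq = ρ/(μ−λ) = 0.3493/(30.52 − 10.66) = 0.3493/19.86 = 0.01759 hr

Final: 0.01759 hr


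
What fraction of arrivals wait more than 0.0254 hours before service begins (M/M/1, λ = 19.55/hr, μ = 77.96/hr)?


ρ = 19.55/77.96 = 0.2508
P(Wq > t) = ρ·e^{−(μ−λ)t} = 0.2508·e^{−1.4836}
= 0.2508·0.226816 = 0.056879

Final: 0.056879


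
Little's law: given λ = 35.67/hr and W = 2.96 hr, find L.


L = λW = 35.67·2.96 = 105.5832

Final: 105.5832


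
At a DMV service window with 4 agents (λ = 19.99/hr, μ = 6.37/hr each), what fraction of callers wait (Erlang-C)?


a = λ/μ = 3.1381; ρ = a/4 = 0.7845
P₀ = 0.030333 (from M/M/c formula)
C(c,a) = [a^c/(c!(1−ρ))]·P₀ = [96.98252/(24·0.2155)]·0.030333
= 18.75466·0.030333 = 0.568883

Final: 0.568883


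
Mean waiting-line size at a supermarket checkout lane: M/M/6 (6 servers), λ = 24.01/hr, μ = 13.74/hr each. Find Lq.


a = λ/μ = 1.7475; ρ = a/6 = 0.2912
P₀ = 0.174104
Lq = P₀·a^c·ρ / (c!·(1−ρ)²) = 0.174104·28.47296·0.2912/(720·0.50234)
= 0.003992

Final: 0.003992


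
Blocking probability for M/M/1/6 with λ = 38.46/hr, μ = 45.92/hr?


ρ = λ/μ = 38.46/45.92 = 0.8375
P_K = (1−ρ)ρ^K/(1−ρ^(K+1)) = (0.1625·0.345179)/(1 − 0.289102)
= 0.056077/0.710898 = 0.078881

Final: 0.078881


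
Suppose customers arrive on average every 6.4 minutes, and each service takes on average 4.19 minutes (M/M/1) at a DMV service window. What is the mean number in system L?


λ = 60/6.4 = 9.3750 /hr
μ = 60/4.19 = 14.3198 /hr
ρ = λ/μ = 9.3750/14.3198 = 0.6547
L = ρ/(1−ρ) = 0.6547/0.3453 = 1.8959

Final: 1.8959


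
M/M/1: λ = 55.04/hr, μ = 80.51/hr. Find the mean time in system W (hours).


W = 1/(μ−λ) = 1/(80.51 − 55.04) = 1/25.47 = 0.03926 hr

Final: 0.03926 hr


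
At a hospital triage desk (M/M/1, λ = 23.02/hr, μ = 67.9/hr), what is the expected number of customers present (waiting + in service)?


ρ = λ/μ = 23.02/67.9 = 0.3390
L = ρ/(1−ρ) = 0.3390/(1 − 0.3390) = 0.3390/0.6610 = 0.5129

Final: 0.5129


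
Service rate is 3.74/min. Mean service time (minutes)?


Mean service time = 1/μ = 1/3.74 minute = 0.26738 minute
In minutes: 0.26738 × 1 = 0.2674 min

Final: 0.2674 min


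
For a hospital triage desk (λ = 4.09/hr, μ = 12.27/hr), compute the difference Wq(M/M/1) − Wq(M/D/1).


ρ = 4.09/12.27 = 0.3333
Wq(M/M/1) = ρ/(μ−λ) = 0.3333/8.18 = 0.04075 hr
Wq(M/D/1) = ρ/(2(μ−λ)) = 0.02037 hr
Savings = 0.04075 − 0.02037 = 0.02037 hr

Final: 0.02037 hr


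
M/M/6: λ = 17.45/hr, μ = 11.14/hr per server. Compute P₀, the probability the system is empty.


a = λ/μ = 17.45/11.14 = 1.5664; ρ = a/c = 0.2611
Σ_{k=0}^{5} a^k/k! (terms k=0..5) = 1.00000 + 1.56643 + 1.22685 + 0.64059 + 0.25086 + 0.07859 = 4.76331
Tail: a^6/(6!(1−ρ)) = 14.77275/(720·0.7389) = 0.02777
P₀ = 1/(4.76331 + 0.02777) = 1/4.79108 = 0.208721

Final: 0.208721


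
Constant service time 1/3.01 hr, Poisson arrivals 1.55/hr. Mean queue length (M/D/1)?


ρ = 1.55/3.01 = 0.5150
M/D/1: Lq = ρ²/(2(1−ρ)) = 0.2652/(2·0.4850) = 0.27335

Final: 0.27335


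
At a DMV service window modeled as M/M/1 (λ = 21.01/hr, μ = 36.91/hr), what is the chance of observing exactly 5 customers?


ρ = 21.01/36.91 = 0.5692
P_n = (1−ρ)·ρ^n = (1 − 0.5692)·0.5692^5 = 0.4308·0.059760 = 0.025743

Final: 0.025743


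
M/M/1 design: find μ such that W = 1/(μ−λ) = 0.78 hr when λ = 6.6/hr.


W = 1/(μ−λ) ⇒ μ − λ = 1/W = 1/0.78 = 1.2821
μ = λ + 1/W = 6.6 + 1.2821 = 7.8821 per hr

Final: 7.8821 /hr


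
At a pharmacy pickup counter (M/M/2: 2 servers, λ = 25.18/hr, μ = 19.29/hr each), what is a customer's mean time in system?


a = 1.3053; ρ = 0.6527; P₀ = 0.210163
Lq = P₀·a^c·ρ/(c!(1−ρ)²) = 0.96868
Wq = Lq/λ = 0.96868/25.18 = 0.03847 hr
W = Wq + 1/μ = 0.03847 + 0.05184 = 0.09031 hr

Final: 0.09031 hr


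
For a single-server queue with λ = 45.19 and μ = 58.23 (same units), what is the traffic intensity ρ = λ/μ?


ρ = λ/μ = 45.19/58.23 = 0.7761

Final: 0.7761


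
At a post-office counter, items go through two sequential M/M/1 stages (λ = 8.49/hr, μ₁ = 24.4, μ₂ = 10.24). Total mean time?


Each node sees arrival rate λ = 8.49/hr (tandem ⇒ throughput preserved).
W₁ = 1/(μ₁−λ) = 1/(24.4−8.49) = 0.06285 hr
W₂ = 1/(μ₂−λ) = 1/(10.24−8.49) = 0.57143 hr
W_total = W₁ + W₂ = 0.06285 + 0.57143 = 0.63428 hr

Final: 0.63428 hr


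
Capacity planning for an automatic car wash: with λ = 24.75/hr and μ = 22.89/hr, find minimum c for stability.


Stability requires cμ > λ ⇔ c > λ/μ.
λ/μ = 24.75/22.89 = 1.0813
Minimum integer c = ⌊1.0813⌋ + 1 = 2
Check: 2·22.89 = 45.78 > 24.75, while 1·22.89 = 22.89 ≤ 24.75

Final: 2 servers


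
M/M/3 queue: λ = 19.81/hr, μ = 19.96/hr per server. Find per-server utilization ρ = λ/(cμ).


ρ = λ/(cμ) = 19.81/(3·19.96) = 19.81/59.88 = 0.3308

Final: 0.3308


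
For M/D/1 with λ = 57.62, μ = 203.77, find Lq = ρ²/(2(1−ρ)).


ρ = 57.62/203.77 = 0.2828
M/D/1: Lq = ρ²/(2(1−ρ)) = 0.07996/(2·0.7172) = 0.05574

Final: 0.05574


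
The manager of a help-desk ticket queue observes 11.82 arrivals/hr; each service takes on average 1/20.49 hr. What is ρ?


ρ = λ/μ = 11.82/20.49 = 0.5769

Final: 0.5769


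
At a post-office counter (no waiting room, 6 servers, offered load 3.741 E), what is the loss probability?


B(c,a) = (a^c/c!) / Σ_{k=0}^{c} a^k/k!
a^6/6! = 3.807095
Σ terms (k=0..6): 1.00000 + 3.74100 + 6.99754 + 8.72593 + 8.16093 + 6.10601 + 3.80710 = 38.538505
B = 3.807095/38.538505 = 0.098787

Final: 0.098787


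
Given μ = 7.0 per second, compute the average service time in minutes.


Mean service time = 1/μ = 1/7.0 second = 0.14286 second
In minutes: 0.14286 × 0.0166667 = 0.002381 min

Final: 0.002381 min


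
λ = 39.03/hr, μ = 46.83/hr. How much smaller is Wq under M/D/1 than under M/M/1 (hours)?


ρ = 39.03/46.83 = 0.8334
Wq(M/M/1) = ρ/(μ−λ) = 0.8334/7.80 = 0.10685 hr
Wq(M/D/1) = ρ/(2(μ−λ)) = 0.05343 hr
Savings = 0.10685 − 0.05343 = 0.05343 hr

Final: 0.05343 hr


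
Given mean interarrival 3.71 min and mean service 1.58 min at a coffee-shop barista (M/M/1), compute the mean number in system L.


λ = 60/3.71 = 16.1725 /hr
μ = 60/1.58 = 37.9747 /hr
ρ = λ/μ = 16.1725/37.9747 = 0.4259
L = ρ/(1−ρ) = 0.4259/0.5741 = 0.7418

Final: 0.7418


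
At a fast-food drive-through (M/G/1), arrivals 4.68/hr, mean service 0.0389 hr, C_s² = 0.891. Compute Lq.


ρ = λ·E[S] = 4.68·0.0389 = 0.1821
Lq = ρ²(1+C_s²)/(2(1−ρ)) = 0.03314·(1+0.891)/(2·0.8179)
= 0.03314·1.8910/1.6359 = 0.03831

Final: 0.03831


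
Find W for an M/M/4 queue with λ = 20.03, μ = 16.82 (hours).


a = 1.1908; ρ = 0.2977; P₀ = 0.302969
Lq = P₀·a^c·ρ/(c!(1−ρ)²) = 0.01532
Wq = Lq/λ = 0.01532/20.03 = 0.0007650 hr
W = Wq + 1/μ = 0.0007650 + 0.05945 = 0.06022 hr

Final: 0.06022 hr


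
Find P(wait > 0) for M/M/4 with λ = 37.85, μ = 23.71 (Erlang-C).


a = λ/μ = 1.5964; ρ = a/4 = 0.3991
P₀ = 0.200043 (from M/M/c formula)
C(c,a) = [a^c/(c!(1−ρ))]·P₀ = [6.49437/(24·0.6009)]·0.200043
= 0.45032·0.200043 = 0.090083

Final: 0.090083


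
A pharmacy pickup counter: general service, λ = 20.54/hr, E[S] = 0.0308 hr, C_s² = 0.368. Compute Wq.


ρ = λ·E[S] = 20.54·0.0308 = 0.6326
E[S²] = E[S]²(1+C_s²) = 0.0308²·(1+0.368) = 0.001298
Wq = λ·E[S²]/(2(1−ρ)) = 20.54·0.001298/(2·0.3674) = 0.03628 hr

Final: 0.03628 hr


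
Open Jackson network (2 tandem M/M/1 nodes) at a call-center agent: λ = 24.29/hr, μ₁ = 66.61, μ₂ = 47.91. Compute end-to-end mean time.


Each node sees arrival rate λ = 24.29/hr (tandem ⇒ throughput preserved).
W₁ = 1/(μ₁−λ) = 1/(66.61−24.29) = 0.02363 hr
W₂ = 1/(μ₂−λ) = 1/(47.91−24.29) = 0.04234 hr
W_total = W₁ + W₂ = 0.02363 + 0.04234 = 0.06597 hr

Final: 0.06597 hr


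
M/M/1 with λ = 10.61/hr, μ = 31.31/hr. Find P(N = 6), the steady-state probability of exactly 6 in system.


ρ = 10.61/31.31 = 0.3389
P_n = (1−ρ)·ρ^n = (1 − 0.3389)·0.3389^6 = 0.6611·0.001514 = 0.001001

Final: 0.001001


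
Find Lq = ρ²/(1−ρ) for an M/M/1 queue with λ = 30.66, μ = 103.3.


ρ = 30.66/103.3 = 0.2968
Lq = ρ²/(1−ρ) = 0.08809/0.7032 = 0.1253

Final: 0.1253


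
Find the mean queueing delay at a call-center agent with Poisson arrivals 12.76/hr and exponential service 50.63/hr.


ρ = 12.76/50.63 = 0.2520
Wq = ρ/(μ−λ) = 0.2520/(50.63 − 12.76) = 0.2520/37.87 = 0.006655 hr

Final: 0.006655 hr


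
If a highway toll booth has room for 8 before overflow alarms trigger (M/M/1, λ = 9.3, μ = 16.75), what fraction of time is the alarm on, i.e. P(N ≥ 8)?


ρ = 9.3/16.75 = 0.5552
P(N ≥ n) = ρ^n = 0.5552^8 = 0.009031

Final: 0.009031


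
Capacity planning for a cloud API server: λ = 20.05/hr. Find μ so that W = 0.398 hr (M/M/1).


W = 1/(μ−λ) ⇒ μ − λ = 1/W = 1/0.398 = 2.5126
μ = λ + 1/W = 20.05 + 2.5126 = 22.5626 per hr

Final: 22.5626 /hr


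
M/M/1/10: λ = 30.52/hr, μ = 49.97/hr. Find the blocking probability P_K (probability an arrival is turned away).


ρ = λ/μ = 30.52/49.97 = 0.6108
P_K = (1−ρ)ρ^K/(1−ρ^(K+1)) = (0.3892·0.007224)/(1 − 0.004412)
= 0.002812/0.995588 = 0.002824

Final: 0.002824


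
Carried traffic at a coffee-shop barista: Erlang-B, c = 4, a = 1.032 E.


B(4,1.032) = 0.016910 (Erlang-B)
Carried load = a(1 − B) = 1.032·(1 − 0.016910) = 1.032·0.983090 = 1.0145 E

Final: 1.0145 Erlangs


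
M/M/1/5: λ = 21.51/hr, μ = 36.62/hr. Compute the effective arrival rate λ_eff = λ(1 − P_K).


ρ = 0.5874; P_K = (1−ρ)ρ^5/(1−ρ^6) = 0.030086
λ_eff = λ(1 − P_K) = 21.51·(1 − 0.030086) = 21.51·0.969914 = 20.8628 /hr

Final: 20.8628 /hr


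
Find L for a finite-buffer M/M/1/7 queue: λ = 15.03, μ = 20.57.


ρ = 15.03/20.57 = 0.7307
L = ρ[1 − (K+1)ρ^K + Kρ^(K+1)] / [(1−ρ)(1−ρ^(K+1))]
Numerator: 0.7307·(1 − 8·0.111192 + 7·0.081245) = 0.496262
Denominator: (0.2693)·(0.918755) = 0.247443
L = 0.496262/0.247443 = 2.0056

Final: 2.0056


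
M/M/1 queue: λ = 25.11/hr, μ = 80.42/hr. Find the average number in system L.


ρ = λ/μ = 25.11/80.42 = 0.3122
L = ρ/(1−ρ) = 0.3122/(1 − 0.3122) = 0.3122/0.6878 = 0.4540

Final: 0.4540


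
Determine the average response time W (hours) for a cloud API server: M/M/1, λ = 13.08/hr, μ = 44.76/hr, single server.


W = 1/(μ−λ) = 1/(44.76 − 13.08) = 1/31.68 = 0.03157 hr

Final: 0.03157 hr


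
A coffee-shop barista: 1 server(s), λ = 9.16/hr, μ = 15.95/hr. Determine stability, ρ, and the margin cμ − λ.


Total capacity cμ = 1·15.95 = 15.95/hr
ρ = λ/(cμ) = 9.16/15.95 = 0.5743
Stable ⇔ ρ < 1: YES
Spare capacity = cμ − λ = 15.95 − 9.16 = 6.79/hr

Final: ρ = 0.5743; stable; margin = 6.79/hr


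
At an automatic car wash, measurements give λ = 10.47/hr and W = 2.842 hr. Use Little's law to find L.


L = λW = 10.47·2.842 = 29.7557

Final: 29.7557


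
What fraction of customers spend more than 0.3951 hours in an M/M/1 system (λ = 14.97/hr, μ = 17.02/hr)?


W ~ Exponential(μ−λ) for M/M/1.
μ − λ = 17.02 − 14.97 = 2.0500
P(W > t) = e^{−(μ−λ)t} = e^{−0.8100} = 0.444878

Final: 0.444878


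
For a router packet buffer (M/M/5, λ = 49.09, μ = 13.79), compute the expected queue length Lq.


a = λ/μ = 3.5598; ρ = a/5 = 0.7120
P₀ = 0.024012
Lq = P₀·a^c·ρ / (c!·(1−ρ)²) = 0.024012·571.66793·0.7120/(120·0.08296)
= 0.98167

Final: 0.98167


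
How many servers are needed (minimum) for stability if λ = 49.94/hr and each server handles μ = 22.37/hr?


Stability requires cμ > λ ⇔ c > λ/μ.
λ/μ = 49.94/22.37 = 2.2325
Minimum integer c = ⌊2.2325⌋ + 1 = 3
Check: 3·22.37 = 67.11 > 49.94, while 2·22.37 = 44.74 ≤ 49.94

Final: 3 servers


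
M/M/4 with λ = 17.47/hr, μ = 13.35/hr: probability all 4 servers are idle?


a = λ/μ = 17.47/13.35 = 1.3086; ρ = a/c = 0.3272
Σ_{k=0}^{3} a^k/k! (terms k=0..3) = 1.00000 + 1.30861 + 0.85624 + 0.37349 = 3.53834
Tail: a^4/(4!(1−ρ)) = 2.93256/(24·0.6728) = 0.18160
P₀ = 1/(3.53834 + 0.18160) = 1/3.71995 = 0.268821

Final: 0.268821


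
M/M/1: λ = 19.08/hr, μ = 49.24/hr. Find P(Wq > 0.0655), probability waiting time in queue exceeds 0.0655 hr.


ρ = 19.08/49.24 = 0.3875
P(Wq > t) = ρ·e^{−(μ−λ)t} = 0.3875·e^{−1.9755}
= 0.3875·0.138695 = 0.053743

Final: 0.053743


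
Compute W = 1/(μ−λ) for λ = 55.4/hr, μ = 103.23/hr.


W = 1/(μ−λ) = 1/(103.23 − 55.4) = 1/47.83 = 0.02091 hr

Final: 0.02091 hr


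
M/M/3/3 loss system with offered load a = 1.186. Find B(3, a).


B(c,a) = (a^c/c!) / Σ_{k=0}^{c} a^k/k!
a^3/3! = 0.278037
Σ terms (k=0..3): 1.00000 + 1.18600 + 0.70330 + 0.27804 = 3.167335
B = 0.278037/3.167335 = 0.087783

Final: 0.087783


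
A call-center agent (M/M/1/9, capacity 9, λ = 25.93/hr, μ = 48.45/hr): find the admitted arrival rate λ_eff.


ρ = 0.5352; P_K = (1−ρ)ρ^9/(1−ρ^10) = 0.001678
λ_eff = λ(1 − P_K) = 25.93·(1 − 0.001678) = 25.93·0.998322 = 25.8865 /hr

Final: 25.8865 /hr


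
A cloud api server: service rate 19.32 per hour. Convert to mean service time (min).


Mean service time = 1/μ = 1/19.32 hour = 0.05176 hour
In minutes: 0.05176 × 60 = 3.1056 min

Final: 3.1056 min


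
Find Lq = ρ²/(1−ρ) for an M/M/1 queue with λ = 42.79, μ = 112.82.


ρ = 42.79/112.82 = 0.3793
Lq = ρ²/(1−ρ) = 0.1439/0.6207 = 0.2317

Final: 0.2317


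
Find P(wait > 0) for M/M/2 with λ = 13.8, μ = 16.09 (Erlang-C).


a = λ/μ = 0.8577; ρ = a/2 = 0.4288
P₀ = 0.399739 (from M/M/c formula)
C(c,a) = [a^c/(c!(1−ρ))]·P₀ = [0.73561/(2·0.5712)]·0.399739
= 0.64396·0.399739 = 0.257415

Final: 0.257415


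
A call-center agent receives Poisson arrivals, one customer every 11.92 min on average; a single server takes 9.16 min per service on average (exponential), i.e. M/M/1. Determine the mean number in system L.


λ = 60/11.92 = 5.0336 /hr
μ = 60/9.16 = 6.5502 /hr
ρ = λ/μ = 5.0336/6.5502 = 0.7685
L = ρ/(1−ρ) = 0.7685/0.2315 = 3.3188

Final: 3.3188


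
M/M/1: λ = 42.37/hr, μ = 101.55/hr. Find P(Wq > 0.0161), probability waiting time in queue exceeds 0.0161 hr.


ρ = 42.37/101.55 = 0.4172
P(Wq > t) = ρ·e^{−(μ−λ)t} = 0.4172·e^{−0.9528}
= 0.4172·0.385660 = 0.160910

Final: 0.160910


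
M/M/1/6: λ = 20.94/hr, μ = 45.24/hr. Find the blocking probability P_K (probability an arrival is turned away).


ρ = λ/μ = 20.94/45.24 = 0.4629
P_K = (1−ρ)ρ^K/(1−ρ^(K+1)) = (0.5371·0.009834)/(1 − 0.004552)
= 0.005282/0.995448 = 0.005306

Final: 0.005306


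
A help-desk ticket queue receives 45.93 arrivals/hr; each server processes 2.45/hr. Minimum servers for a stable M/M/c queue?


Stability requires cμ > λ ⇔ c > λ/μ.
λ/μ = 45.93/2.45 = 18.7469
Minimum integer c = ⌊18.7469⌋ + 1 = 19
Check: 19·2.45 = 46.55 > 45.93, while 18·2.45 = 44.10 ≤ 45.93

Final: 19 servers


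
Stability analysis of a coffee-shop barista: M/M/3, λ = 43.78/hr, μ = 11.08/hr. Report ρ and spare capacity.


Total capacity cμ = 3·11.08 = 33.24/hr
ρ = λ/(cμ) = 43.78/33.24 = 1.3171
Stable ⇔ ρ < 1: NO
Spare capacity = cμ − λ = 33.24 − 43.78 = -10.54/hr

Final: ρ = 1.3171; unstable; margin = -10.54/hr


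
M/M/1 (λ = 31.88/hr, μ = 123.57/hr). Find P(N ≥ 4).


ρ = 31.88/123.57 = 0.2580
P(N ≥ n) = ρ^n = 0.2580^4 = 0.004430

Final: 0.004430


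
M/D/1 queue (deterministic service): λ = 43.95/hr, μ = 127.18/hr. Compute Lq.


ρ = 43.95/127.18 = 0.3456
M/D/1: Lq = ρ²/(2(1−ρ)) = 0.1194/(2·0.6544) = 0.09124

Final: 0.09124


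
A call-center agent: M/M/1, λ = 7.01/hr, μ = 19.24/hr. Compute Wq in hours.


ρ = 7.01/19.24 = 0.3643
Wq = ρ/(μ−λ) = 0.3643/(19.24 − 7.01) = 0.3643/12.23 = 0.02979 hr

Final: 0.02979 hr


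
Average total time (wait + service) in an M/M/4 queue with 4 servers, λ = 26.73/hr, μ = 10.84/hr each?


a = 2.4659; ρ = 0.6165; P₀ = 0.076795
Lq = P₀·a^c·ρ/(c!(1−ρ)²) = 0.49580
Wq = Lq/λ = 0.49580/26.73 = 0.01855 hr
W = Wq + 1/μ = 0.01855 + 0.09225 = 0.11080 hr

Final: 0.11080 hr


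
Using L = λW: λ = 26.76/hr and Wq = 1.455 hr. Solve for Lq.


Lq = λWq = 26.76·1.455 = 38.9358

Final: 38.9358


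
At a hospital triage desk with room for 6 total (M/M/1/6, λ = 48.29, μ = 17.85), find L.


ρ = 48.29/17.85 = 2.7053
L = ρ[1 − (K+1)ρ^K + Kρ^(K+1)] / [(1−ρ)(1−ρ^(K+1))]
Numerator: 2.7053·(1 − 7·392.025132 + 6·1060.554265) = 9793.670996
Denominator: (-1.7053)·(-1059.554265) = 1806.881334
L = 9793.670996/1806.881334 = 5.4202

Final: 5.4202


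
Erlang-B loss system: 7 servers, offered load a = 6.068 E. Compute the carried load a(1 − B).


B(7,6.068) = 0.189478 (Erlang-B)
Carried load = a(1 − B) = 6.068·(1 − 0.189478) = 6.068·0.810522 = 4.9182 E

Final: 4.9182 Erlangs


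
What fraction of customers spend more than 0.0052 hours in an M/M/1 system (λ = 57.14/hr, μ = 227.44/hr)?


W ~ Exponential(μ−λ) for M/M/1.
μ − λ = 227.44 − 57.14 = 170.3000
P(W > t) = e^{−(μ−λ)t} = e^{−0.8856} = 0.412483

Final: 0.412483


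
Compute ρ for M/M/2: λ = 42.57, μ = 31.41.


ρ = λ/(cμ) = 42.57/(2·31.41) = 42.57/62.82 = 0.6777

Final: 0.6777


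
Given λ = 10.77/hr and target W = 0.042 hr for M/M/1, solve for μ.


W = 1/(μ−λ) ⇒ μ − λ = 1/W = 1/0.042 = 23.8095
μ = λ + 1/W = 10.77 + 23.8095 = 34.5795 per hr

Final: 34.5795 /hr


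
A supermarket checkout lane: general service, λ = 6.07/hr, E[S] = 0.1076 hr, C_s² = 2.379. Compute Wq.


ρ = λ·E[S] = 6.07·0.1076 = 0.6531
E[S²] = E[S]²(1+C_s²) = 0.1076²·(1+2.379) = 0.039121
Wq = λ·E[S²]/(2(1−ρ)) = 6.07·0.039121/(2·0.3469) = 0.34230 hr

Final: 0.34230 hr


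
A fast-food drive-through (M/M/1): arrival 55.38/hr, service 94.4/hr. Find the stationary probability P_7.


ρ = 55.38/94.4 = 0.5867
P_n = (1−ρ)·ρ^n = (1 − 0.5867)·0.5867^7 = 0.4133·0.023915 = 0.009885

Final: 0.009885


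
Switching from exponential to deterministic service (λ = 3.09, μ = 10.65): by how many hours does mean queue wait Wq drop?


ρ = 3.09/10.65 = 0.2901
Wq(M/M/1) = ρ/(μ−λ) = 0.2901/7.56 = 0.03838 hr
Wq(M/D/1) = ρ/(2(μ−λ)) = 0.01919 hr
Savings = 0.03838 − 0.01919 = 0.01919 hr

Final: 0.01919 hr


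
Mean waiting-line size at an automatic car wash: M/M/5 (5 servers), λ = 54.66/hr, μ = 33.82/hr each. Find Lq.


a = λ/μ = 1.6162; ρ = a/5 = 0.3232
P₀ = 0.198178
Lq = P₀·a^c·ρ / (c!·(1−ρ)²) = 0.198178·11.02758·0.3232/(120·0.45800)
= 0.01285

Final: 0.01285


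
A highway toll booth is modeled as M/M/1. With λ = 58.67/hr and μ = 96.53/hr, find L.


ρ = λ/μ = 58.67/96.53 = 0.6078
L = ρ/(1−ρ) = 0.6078/(1 − 0.6078) = 0.6078/0.3922 = 1.5497

Final: 1.5497


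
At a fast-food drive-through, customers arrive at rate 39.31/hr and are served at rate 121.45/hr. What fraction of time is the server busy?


ρ = λ/μ = 39.31/121.45 = 0.3237

Final: 0.3237


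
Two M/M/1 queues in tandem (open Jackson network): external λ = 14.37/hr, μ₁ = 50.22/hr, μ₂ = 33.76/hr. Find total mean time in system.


Each node sees arrival rate λ = 14.37/hr (tandem ⇒ throughput preserved).
W₁ = 1/(μ₁−λ) = 1/(50.22−14.37) = 0.02789 hr
W₂ = 1/(μ₂−λ) = 1/(33.76−14.37) = 0.05157 hr
W_total = W₁ + W₂ = 0.02789 + 0.05157 = 0.07947 hr

Final: 0.07947 hr


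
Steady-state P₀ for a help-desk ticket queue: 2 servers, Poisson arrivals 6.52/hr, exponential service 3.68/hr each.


a = λ/μ = 6.52/3.68 = 1.7717; ρ = a/c = 0.8859
Σ_{k=0}^{1} a^k/k! (terms k=0..1) = 1.00000 + 1.77174 = 2.77174
Tail: a^2/(2!(1−ρ)) = 3.13906/(2·0.1141) = 13.75207
P₀ = 1/(2.77174 + 13.75207) = 1/16.52381 = 0.060519

Final: 0.060519


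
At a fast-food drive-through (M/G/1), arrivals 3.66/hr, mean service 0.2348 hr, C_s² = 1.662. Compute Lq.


ρ = λ·E[S] = 3.66·0.2348 = 0.8594
Lq = ρ²(1+C_s²)/(2(1−ρ)) = 0.7385·(1+1.662)/(2·0.1406)
= 0.7385·2.6620/0.2813 = 6.98960

Final: 6.98960


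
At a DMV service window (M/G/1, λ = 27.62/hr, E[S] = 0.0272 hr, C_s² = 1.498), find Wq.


ρ = λ·E[S] = 27.62·0.0272 = 0.7513
E[S²] = E[S]²(1+C_s²) = 0.0272²·(1+1.498) = 0.001848
Wq = λ·E[S²]/(2(1−ρ)) = 27.62·0.001848/(2·0.2487) = 0.10261 hr

Final: 0.10261 hr


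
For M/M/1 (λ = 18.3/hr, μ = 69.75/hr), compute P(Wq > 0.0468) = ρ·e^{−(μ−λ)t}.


ρ = 18.3/69.75 = 0.2624
P(Wq > t) = ρ·e^{−(μ−λ)t} = 0.2624·e^{−2.4079}
= 0.2624·0.090008 = 0.023615

Final: 0.023615


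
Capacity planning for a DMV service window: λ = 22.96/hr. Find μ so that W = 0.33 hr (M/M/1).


W = 1/(μ−λ) ⇒ μ − λ = 1/W = 1/0.33 = 3.0303
μ = λ + 1/W = 22.96 + 3.0303 = 25.9903 per hr

Final: 25.9903 /hr


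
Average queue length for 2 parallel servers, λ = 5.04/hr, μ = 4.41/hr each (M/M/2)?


a = λ/μ = 1.1429; ρ = a/2 = 0.5714
P₀ = 0.272727
Lq = P₀·a^c·ρ / (c!·(1−ρ)²) = 0.272727·1.30612·0.5714/(2·0.18367)
= 0.55411

Final: 0.55411


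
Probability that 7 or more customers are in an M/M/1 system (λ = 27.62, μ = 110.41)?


ρ = 27.62/110.41 = 0.2502
P(N ≥ n) = ρ^n = 0.2502^7 = 0.00006131

Final: 0.00006131


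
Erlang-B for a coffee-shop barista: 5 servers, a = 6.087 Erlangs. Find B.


B(c,a) = (a^c/c!) / Σ_{k=0}^{c} a^k/k!
a^5/5! = 69.636232
Σ terms (k=0..5): 1.00000 + 6.08700 + 18.52578 + 37.58882 + 57.20078 + 69.63623 = 190.038615
B = 69.636232/190.038615 = 0.366432

Final: 0.366432


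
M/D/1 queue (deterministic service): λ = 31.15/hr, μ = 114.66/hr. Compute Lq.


ρ = 31.15/114.66 = 0.2717
M/D/1: Lq = ρ²/(2(1−ρ)) = 0.07381/(2·0.7283) = 0.05067

Final: 0.05067


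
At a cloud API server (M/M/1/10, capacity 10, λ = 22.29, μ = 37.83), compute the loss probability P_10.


ρ = λ/μ = 22.29/37.83 = 0.5892
P_K = (1−ρ)ρ^K/(1−ρ^(K+1)) = (0.4108·0.005044)/(1 − 0.002972)
= 0.002072/0.997028 = 0.002078

Final: 0.002078


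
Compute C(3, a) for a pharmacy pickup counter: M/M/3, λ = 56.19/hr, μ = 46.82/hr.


a = λ/μ = 1.2001; ρ = a/3 = 0.4000
P₀ = 0.294077 (from M/M/c formula)
C(c,a) = [a^c/(c!(1−ρ))]·P₀ = [1.72855/(6·0.6000)]·0.294077
= 0.48019·0.294077 = 0.141212

Final: 0.141212
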